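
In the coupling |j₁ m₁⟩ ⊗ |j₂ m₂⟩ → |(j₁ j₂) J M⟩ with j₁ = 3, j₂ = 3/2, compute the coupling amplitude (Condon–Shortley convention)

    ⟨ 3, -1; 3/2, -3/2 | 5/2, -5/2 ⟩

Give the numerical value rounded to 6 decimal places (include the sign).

√[6·2!4!1!/8! · 2!4!0!3!0!5!] = √(1728/7)
  +(−1)^0/∏(0,2,4,0,0,1)! = 1/48  (running 1/48)
⟨..|..⟩ = √(1728/7)·(1/48) = +0.327327

+0.327327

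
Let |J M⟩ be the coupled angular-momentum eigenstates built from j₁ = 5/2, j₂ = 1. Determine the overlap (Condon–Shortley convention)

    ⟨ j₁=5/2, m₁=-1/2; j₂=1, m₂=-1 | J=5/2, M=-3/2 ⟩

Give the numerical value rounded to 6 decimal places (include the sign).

+√(16/35) ≈ +0.676123

triangle: 1!·4!·1!/7! = 24/5040
(j±m)!: 2!·3!·0!·2!·1!·4! = 576
prefactor² = (2J+1)·Δ·N² = 576/35
  k=0: +1/(0!·1!·3!·0!·1!·1!) = 1/6
Σ = 1/6  ⇒  CG² = 576/35·1/6² = 16/35
CG = +√(16/35) = +0.676123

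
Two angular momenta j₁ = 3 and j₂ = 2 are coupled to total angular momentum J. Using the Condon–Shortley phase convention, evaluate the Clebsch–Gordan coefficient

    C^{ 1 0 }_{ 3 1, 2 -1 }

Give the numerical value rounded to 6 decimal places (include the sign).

−√(8/35) = -0.478091

j₁+j₂−J=4  J+j₁−j₂=2  J−j₁+j₂=0  j₁+j₂+J+1=7
(j₁±m₁, j₂±m₂, J±M) = (4,2,1,3,1,1)
P² = 288/35
sum k=1..1:
  [1] −1/6 = -1/6
S = -1/6
C² = P²·S² = 8/35 ; C = -0.478091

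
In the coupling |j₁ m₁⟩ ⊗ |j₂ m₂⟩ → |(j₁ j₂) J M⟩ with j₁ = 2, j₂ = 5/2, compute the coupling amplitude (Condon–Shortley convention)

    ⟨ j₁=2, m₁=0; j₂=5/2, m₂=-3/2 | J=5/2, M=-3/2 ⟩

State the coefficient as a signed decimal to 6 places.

j₁+j₂−J=2  J+j₁−j₂=2  J−j₁+j₂=3  j₁+j₂+J+1=8
(j₁±m₁, j₂±m₂, J±M) = (2,2,1,4,1,4)
P² = 288/35
sum k=0..1:
  [0] +1/8 = 1/8
  [1] −1/6 = -1/6
S = -1/24
C² = P²·S² = 1/70 ; C = -0.119523

-0.119523  (= −√(1/70))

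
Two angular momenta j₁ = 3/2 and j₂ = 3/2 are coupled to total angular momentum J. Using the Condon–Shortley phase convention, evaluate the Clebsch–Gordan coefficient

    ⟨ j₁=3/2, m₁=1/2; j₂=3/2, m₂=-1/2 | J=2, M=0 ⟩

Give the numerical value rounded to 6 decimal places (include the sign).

+0.500000  (= +√(1/4))

triangle: 1!*2!*2!/6! = 4/720
(j±m)!: 2!*1!*1!*2!*2!*2! = 16
prefactor² = (2J+1)*Δ*N² = 4/9
  k=0: +1/(0!*1!*1!*1!*1!*1!) = 1
  k=1: −1/(1!*0!*0!*0!*2!*2!) = -1/4
Σ = 3/4  ⇒  CG² = 4/9*3/4² = 1/4
CG = +√(1/4) = +0.500000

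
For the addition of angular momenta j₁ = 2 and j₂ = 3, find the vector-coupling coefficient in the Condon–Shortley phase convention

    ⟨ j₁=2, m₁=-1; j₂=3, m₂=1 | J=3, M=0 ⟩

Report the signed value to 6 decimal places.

triangle: 2!*2!*4!/9! = 96/362880
(j±m)!: 1!*3!*4!*2!*3!*3! = 10368
prefactor² = (2J+1)*Δ*N² = 96/5
  k=1: −1/(1!*1!*2!*3!*0!*1!) = -1/12
  k=2: +1/(2!*0!*1!*2!*1!*2!) = 1/8
Σ = 1/24  ⇒  CG² = 96/5*1/24² = 1/30
CG = +√(1/30) = +0.182574

+√(1/30) ≈ +0.182574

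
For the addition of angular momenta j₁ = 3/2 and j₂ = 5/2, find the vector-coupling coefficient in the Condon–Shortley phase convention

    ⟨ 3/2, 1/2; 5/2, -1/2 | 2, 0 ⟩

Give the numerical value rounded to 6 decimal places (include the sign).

triangle: 2!*1!*3!/7! = 12/5040
(j±m)!: 2!*1!*2!*3!*2!*2! = 96
prefactor² = (2J+1)*Δ*N² = 8/7
  k=0: +1/(0!*2!*1!*2!*0!*1!) = 1/4
  k=1: −1/(1!*1!*0!*1!*1!*2!) = -1/2
Σ = -1/4  ⇒  CG² = 8/7*(-1/4)² = 1/14
CG = −√(1/14) = -0.267261

-0.267261  (= −√(1/14))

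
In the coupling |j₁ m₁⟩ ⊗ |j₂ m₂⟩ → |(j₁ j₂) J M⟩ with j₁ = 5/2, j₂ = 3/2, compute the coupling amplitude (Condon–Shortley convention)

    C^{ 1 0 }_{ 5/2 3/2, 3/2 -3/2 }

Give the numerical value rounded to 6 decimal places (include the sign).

+√(1/5) = +0.447214

√[3·3!2!0!/6! · 4!1!0!3!1!1!] = √(36/5)
  +(−1)^0/∏(0,3,1,0,1,0)! = 1/6  (running 1/6)
⟨..|..⟩ = √(36/5)·(1/6) = +0.447214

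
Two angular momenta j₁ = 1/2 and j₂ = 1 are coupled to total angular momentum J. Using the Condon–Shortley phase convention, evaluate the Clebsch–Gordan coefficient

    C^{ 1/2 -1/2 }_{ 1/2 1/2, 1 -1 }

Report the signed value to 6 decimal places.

j₁+j₂−J=1  J+j₁−j₂=0  J−j₁+j₂=1  j₁+j₂+J+1=3
(j₁±m₁, j₂±m₂, J±M) = (1,0,0,2,0,1)
P² = 2/3
sum k=0..0:
  [0] +1/1 = 1
S = 1
C² = P²·S² = 2/3 ; C = +0.816497

+0.816497  (= +√(2/3))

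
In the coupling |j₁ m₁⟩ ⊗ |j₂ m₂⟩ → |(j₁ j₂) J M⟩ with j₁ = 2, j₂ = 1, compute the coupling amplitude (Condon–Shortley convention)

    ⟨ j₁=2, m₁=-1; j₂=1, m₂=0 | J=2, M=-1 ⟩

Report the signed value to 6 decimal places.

triangle: 1!*3!*1!/6! = 6/720
(j±m)!: 1!*3!*1!*1!*1!*3! = 36
prefactor² = (2J+1)*Δ*N² = 3/2
  k=0: +1/(0!*1!*3!*1!*0!*0!) = 1/6
  k=1: −1/(1!*0!*2!*0!*1!*1!) = -1/2
Σ = -1/3  ⇒  CG² = 3/2*(-1/3)² = 1/6
CG = −√(1/6) = -0.408248

-0.408248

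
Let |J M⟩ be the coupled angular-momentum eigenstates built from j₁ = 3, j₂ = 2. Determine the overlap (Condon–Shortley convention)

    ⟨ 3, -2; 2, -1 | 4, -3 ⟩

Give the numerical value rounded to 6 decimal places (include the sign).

j₁+j₂−J=1  J+j₁−j₂=5  J−j₁+j₂=3  j₁+j₂+J+1=10
(j₁±m₁, j₂±m₂, J±M) = (1,5,1,3,1,7)
P² = 6480
sum k=0..1:
  [0] +1/240 = 1/240
  [1] −1/144 = -1/144
S = -1/360
C² = P²·S² = 1/20 ; C = -0.223607

−√(1/20) ≈ -0.223607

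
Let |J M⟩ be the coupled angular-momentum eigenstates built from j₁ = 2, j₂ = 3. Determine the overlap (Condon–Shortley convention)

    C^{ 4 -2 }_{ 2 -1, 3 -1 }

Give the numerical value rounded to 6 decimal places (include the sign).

-0.188982

j₁+j₂−J=1  J+j₁−j₂=3  J−j₁+j₂=5  j₁+j₂+J+1=10
(j₁±m₁, j₂±m₂, J±M) = (1,3,2,4,2,6)
P² = 5184/7
sum k=0..1:
  [0] +1/72 = 1/72
  [1] −1/48 = -1/48
S = -1/144
C² = P²·S² = 1/28 ; C = -0.188982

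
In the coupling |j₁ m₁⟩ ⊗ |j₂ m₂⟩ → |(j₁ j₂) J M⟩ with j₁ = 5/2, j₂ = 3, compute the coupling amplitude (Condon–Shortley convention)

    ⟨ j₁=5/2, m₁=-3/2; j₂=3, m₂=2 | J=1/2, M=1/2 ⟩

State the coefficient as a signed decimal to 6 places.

j₁+j₂−J=5  J+j₁−j₂=0  J−j₁+j₂=1  j₁+j₂+J+1=7
(j₁±m₁, j₂±m₂, J±M) = (1,4,5,1,1,0)
P² = 960/7
sum k=4..4:
  [4] +1/24 = 1/24
S = 1/24
C² = P²·S² = 5/21 ; C = +0.487950

+√(5/21) = +0.487950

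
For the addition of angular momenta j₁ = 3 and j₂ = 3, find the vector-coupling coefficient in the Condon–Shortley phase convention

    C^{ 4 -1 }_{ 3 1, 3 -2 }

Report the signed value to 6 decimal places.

+√(16/77) = +0.455842

j₁+j₂−J=2  J+j₁−j₂=4  J−j₁+j₂=4  j₁+j₂+J+1=11
(j₁±m₁, j₂±m₂, J±M) = (4,2,1,5,3,5)
P² = 82944/77
sum k=0..1:
  [0] +1/48 = 1/48
  [1] −1/144 = -1/144
S = 1/72
C² = P²·S² = 16/77 ; C = +0.455842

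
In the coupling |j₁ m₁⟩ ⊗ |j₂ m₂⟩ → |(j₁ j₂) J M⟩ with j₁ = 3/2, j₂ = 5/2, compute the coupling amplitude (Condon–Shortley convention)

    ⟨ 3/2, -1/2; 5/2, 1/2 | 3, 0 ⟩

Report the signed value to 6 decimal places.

−√(1/5) = -0.447214

√[7·1!2!4!/8! · 1!2!3!2!3!3!] = √(36/5)
  +(−1)^0/∏(0,1,2,3,0,1)! = 1/12  (running 1/12)
  +(−1)^1/∏(1,0,1,2,1,2)! = -1/4  (running -1/6)
⟨..|..⟩ = √(36/5)·(-1/6) = -0.447214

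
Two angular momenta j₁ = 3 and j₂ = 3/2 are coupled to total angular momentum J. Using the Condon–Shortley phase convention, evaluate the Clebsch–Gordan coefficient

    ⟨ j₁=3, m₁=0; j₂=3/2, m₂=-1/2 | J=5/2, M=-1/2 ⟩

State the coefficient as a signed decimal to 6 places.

triangle: 2!·4!·1!/8! = 48/40320
(j±m)!: 3!·3!·1!·2!·2!·3! = 864
prefactor² = (2J+1)·Δ·N² = 216/35
  k=0: +1/(0!·2!·3!·1!·1!·0!) = 1/12
  k=1: −1/(1!·1!·2!·0!·2!·1!) = -1/4
Σ = -1/6  ⇒  CG² = 216/35·(-1/6)² = 6/35
CG = −√(6/35) = -0.414039

-0.414039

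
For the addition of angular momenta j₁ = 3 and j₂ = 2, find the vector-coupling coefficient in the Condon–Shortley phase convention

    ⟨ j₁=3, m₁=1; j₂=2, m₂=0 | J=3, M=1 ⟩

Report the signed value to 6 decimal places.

triangle: 2!*4!*2!/9! = 96/362880
(j±m)!: 4!*2!*2!*2!*4!*2! = 9216
prefactor² = (2J+1)*Δ*N² = 256/15
  k=0: +1/(0!*2!*2!*2!*2!*0!) = 1/16
  k=1: −1/(1!*1!*1!*1!*3!*1!) = -1/6
  k=2: +1/(2!*0!*0!*0!*4!*2!) = 1/96
Σ = -3/32  ⇒  CG² = 256/15*(-3/32)² = 3/20
CG = −√(3/20) = -0.387298

−√(3/20) = -0.387298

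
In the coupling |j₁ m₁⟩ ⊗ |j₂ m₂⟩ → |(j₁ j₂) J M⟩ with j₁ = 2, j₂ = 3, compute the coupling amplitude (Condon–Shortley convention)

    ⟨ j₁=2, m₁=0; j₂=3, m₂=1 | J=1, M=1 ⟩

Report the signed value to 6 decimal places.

√[3·4!0!2!/7! · 2!2!4!2!2!0!] = √(384/35)
  +(−1)^2/∏(2,2,0,2,0,0)! = 1/8  (running 1/8)
⟨..|..⟩ = √(384/35)·(1/8) = +0.414039

+√(6/35) ≈ +0.414039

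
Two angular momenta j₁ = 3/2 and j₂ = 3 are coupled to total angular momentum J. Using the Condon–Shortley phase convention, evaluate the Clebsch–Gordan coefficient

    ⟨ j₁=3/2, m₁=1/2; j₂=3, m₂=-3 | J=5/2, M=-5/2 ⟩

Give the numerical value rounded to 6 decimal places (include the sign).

+0.731925  (= +√(15/28))

j₁+j₂−J=2  J+j₁−j₂=1  J−j₁+j₂=4  j₁+j₂+J+1=8
(j₁±m₁, j₂±m₂, J±M) = (2,1,0,6,0,5)
P² = 8640/7
sum k=0..0:
  [0] +1/48 = 1/48
S = 1/48
C² = P²·S² = 15/28 ; C = +0.731925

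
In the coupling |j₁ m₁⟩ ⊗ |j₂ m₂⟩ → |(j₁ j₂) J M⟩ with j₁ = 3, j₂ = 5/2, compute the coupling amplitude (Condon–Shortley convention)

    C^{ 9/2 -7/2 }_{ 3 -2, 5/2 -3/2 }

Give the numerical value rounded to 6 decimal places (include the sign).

j₁+j₂−J=1  J+j₁−j₂=5  J−j₁+j₂=4  j₁+j₂+J+1=11
(j₁±m₁, j₂±m₂, J±M) = (1,5,1,4,1,8)
P² = 921600/11
sum k=0..1:
  [0] +1/720 = 1/720
  [1] −1/576 = -1/576
S = -1/2880
C² = P²·S² = 1/99 ; C = -0.100504

-0.100504  (= −√(1/99))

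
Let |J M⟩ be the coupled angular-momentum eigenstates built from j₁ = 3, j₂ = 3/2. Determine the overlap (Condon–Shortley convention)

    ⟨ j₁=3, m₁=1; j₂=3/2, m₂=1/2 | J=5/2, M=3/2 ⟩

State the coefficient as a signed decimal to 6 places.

√[6·2!4!1!/8! · 4!2!2!1!4!1!] = √(576/35)
  +(−1)^1/∏(1,1,1,1,3,0)! = -1/6  (running -1/6)
  +(−1)^2/∏(2,0,0,0,4,1)! = 1/48  (running -7/48)
⟨..|..⟩ = √(576/35)·(-7/48) = -0.591608

−√(7/20) = -0.591608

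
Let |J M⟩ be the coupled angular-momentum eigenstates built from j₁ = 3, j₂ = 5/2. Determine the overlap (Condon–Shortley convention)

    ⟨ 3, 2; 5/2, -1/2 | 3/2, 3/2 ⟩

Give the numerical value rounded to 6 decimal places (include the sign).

-0.534522

triangle: 4!·2!·1!/8! = 48/40320
(j±m)!: 5!·1!·2!·3!·3!·0! = 8640
prefactor² = (2J+1)·Δ·N² = 288/7
  k=1: −1/(1!·3!·0!·1!·2!·0!) = -1/12
Σ = -1/12  ⇒  CG² = 288/7·(-1/12)² = 2/7
CG = −√(2/7) = -0.534522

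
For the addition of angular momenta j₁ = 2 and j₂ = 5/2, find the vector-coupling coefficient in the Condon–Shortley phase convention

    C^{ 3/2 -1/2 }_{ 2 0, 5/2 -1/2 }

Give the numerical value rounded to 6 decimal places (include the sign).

−√(2/35) = -0.239046

j₁+j₂−J=3  J+j₁−j₂=1  J−j₁+j₂=2  j₁+j₂+J+1=7
(j₁±m₁, j₂±m₂, J±M) = (2,2,2,3,1,2)
P² = 32/35
sum k=1..2:
  [1] −1/2 = -1/2
  [2] +1/4 = 1/4
S = -1/4
C² = P²·S² = 2/35 ; C = -0.239046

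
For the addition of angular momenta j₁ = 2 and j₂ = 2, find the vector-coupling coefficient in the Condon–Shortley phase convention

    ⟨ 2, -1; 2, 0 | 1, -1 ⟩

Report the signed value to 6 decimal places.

triangle: 3!×1!×1!/6! = 6/720
(j±m)!: 1!×3!×2!×2!×0!×2! = 48
prefactor² = (2J+1)×Δ×N² = 6/5
  k=2: +1/(2!×1!×1!×0!×0!×1!) = 1/2
Σ = 1/2  ⇒  CG² = 6/5×1/2² = 3/10
CG = +√(3/10) = +0.547723

+0.547723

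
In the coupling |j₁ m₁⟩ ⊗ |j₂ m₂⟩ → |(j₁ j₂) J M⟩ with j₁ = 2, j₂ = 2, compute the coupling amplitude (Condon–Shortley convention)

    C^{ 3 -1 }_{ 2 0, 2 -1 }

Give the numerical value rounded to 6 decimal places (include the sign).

triangle: 1!·3!·3!/8! = 36/40320
(j±m)!: 2!·2!·1!·3!·2!·4! = 1152
prefactor² = (2J+1)·Δ·N² = 36/5
  k=0: +1/(0!·1!·2!·1!·1!·2!) = 1/4
  k=1: −1/(1!·0!·1!·0!·2!·3!) = -1/12
Σ = 1/6  ⇒  CG² = 36/5·1/6² = 1/5
CG = +√(1/5) = +0.447214

+√(1/5) ≈ +0.447214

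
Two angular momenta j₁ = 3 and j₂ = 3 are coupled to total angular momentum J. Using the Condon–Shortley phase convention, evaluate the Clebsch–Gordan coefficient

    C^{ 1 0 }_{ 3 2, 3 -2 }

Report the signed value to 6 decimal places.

-0.377964

√[3·5!1!1!/8! · 5!1!1!5!1!1!] = √(900/7)
  +(−1)^0/∏(0,5,1,1,0,0)! = 1/120  (running 1/120)
  +(−1)^1/∏(1,4,0,0,1,1)! = -1/24  (running -1/30)
⟨..|..⟩ = √(900/7)·(-1/30) = -0.377964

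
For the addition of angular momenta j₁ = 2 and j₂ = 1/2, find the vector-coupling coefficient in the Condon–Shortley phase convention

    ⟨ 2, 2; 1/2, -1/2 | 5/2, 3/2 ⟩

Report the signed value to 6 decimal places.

+√(1/5) ≈ +0.447214

j₁+j₂−J=0  J+j₁−j₂=4  J−j₁+j₂=1  j₁+j₂+J+1=6
(j₁±m₁, j₂±m₂, J±M) = (4,0,0,1,4,1)
P² = 576/5
sum k=0..0:
  [0] +1/24 = 1/24
S = 1/24
C² = P²·S² = 1/5 ; C = +0.447214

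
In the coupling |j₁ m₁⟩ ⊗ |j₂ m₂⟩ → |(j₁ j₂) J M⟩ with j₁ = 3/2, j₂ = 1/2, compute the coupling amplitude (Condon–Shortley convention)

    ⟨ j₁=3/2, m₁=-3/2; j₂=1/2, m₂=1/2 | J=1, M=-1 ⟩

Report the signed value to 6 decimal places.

triangle: 1!·2!·0!/4! = 2/24
(j±m)!: 0!·3!·1!·0!·0!·2! = 12
prefactor² = (2J+1)·Δ·N² = 3
  k=1: −1/(1!·0!·2!·0!·0!·0!) = -1/2
Σ = -1/2  ⇒  CG² = 3·(-1/2)² = 3/4
CG = −√(3/4) = -0.866025

-0.866025  (= −√(3/4))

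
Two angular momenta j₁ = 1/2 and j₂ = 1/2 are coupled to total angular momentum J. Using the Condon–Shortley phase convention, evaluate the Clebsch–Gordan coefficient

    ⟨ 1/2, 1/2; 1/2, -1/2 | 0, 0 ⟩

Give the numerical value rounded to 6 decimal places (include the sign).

√[1·1!0!0!/2! · 1!0!0!1!0!0!] = √(1/2)
  +(−1)^0/∏(0,1,0,0,0,0)! = 1  (running 1)
⟨..|..⟩ = √(1/2)·(1) = +0.707107

+0.707107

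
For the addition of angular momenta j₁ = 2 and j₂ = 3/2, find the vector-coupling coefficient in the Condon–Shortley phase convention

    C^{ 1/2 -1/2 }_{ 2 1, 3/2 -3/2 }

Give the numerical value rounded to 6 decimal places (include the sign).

j₁+j₂−J=3  J+j₁−j₂=1  J−j₁+j₂=0  j₁+j₂+J+1=5
(j₁±m₁, j₂±m₂, J±M) = (3,1,0,3,0,1)
P² = 18/5
sum k=0..0:
  [0] +1/6 = 1/6
S = 1/6
C² = P²·S² = 1/10 ; C = +0.316228

+√(1/10) ≈ +0.316228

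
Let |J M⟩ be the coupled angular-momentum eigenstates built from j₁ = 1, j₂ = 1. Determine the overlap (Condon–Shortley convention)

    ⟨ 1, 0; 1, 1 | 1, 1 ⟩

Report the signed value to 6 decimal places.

√[3·1!1!1!/4! · 1!1!2!0!2!0!] = √(1/2)
  +(−1)^1/∏(1,0,0,1,1,0)! = -1  (running -1)
⟨..|..⟩ = √(1/2)·(-1) = -0.707107

−√(1/2) ≈ -0.707107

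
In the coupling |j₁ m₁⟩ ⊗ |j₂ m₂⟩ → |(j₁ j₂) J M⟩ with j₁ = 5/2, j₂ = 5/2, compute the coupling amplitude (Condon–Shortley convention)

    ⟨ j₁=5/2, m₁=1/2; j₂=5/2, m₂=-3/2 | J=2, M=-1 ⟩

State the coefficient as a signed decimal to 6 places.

triangle: 3!·2!·2!/8! = 24/40320
(j±m)!: 3!·2!·1!·4!·1!·3! = 1728
prefactor² = (2J+1)·Δ·N² = 36/7
  k=0: +1/(0!·3!·2!·1!·0!·1!) = 1/12
  k=1: −1/(1!·2!·1!·0!·1!·2!) = -1/4
Σ = -1/6  ⇒  CG² = 36/7·(-1/6)² = 1/7
CG = −√(1/7) = -0.377964

-0.377964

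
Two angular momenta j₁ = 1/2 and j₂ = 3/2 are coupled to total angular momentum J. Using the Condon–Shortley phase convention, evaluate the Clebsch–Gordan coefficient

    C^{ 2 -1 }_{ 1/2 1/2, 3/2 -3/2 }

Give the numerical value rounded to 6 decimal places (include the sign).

+0.500000  (= +√(1/4))

j₁+j₂−J=0  J+j₁−j₂=1  J−j₁+j₂=3  j₁+j₂+J+1=5
(j₁±m₁, j₂±m₂, J±M) = (1,0,0,3,1,3)
P² = 9
sum k=0..0:
  [0] +1/6 = 1/6
S = 1/6
C² = P²·S² = 1/4 ; C = +0.500000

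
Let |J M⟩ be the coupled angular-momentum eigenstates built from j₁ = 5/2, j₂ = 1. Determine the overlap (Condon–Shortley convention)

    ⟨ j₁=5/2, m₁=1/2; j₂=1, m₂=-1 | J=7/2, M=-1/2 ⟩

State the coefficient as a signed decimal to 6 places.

√[8·0!5!2!/8! · 3!2!0!2!3!4!] = √(1152/7)
  +(−1)^0/∏(0,0,2,0,3,2)! = 1/24  (running 1/24)
⟨..|..⟩ = √(1152/7)·(1/24) = +0.534522

+√(2/7) ≈ +0.534522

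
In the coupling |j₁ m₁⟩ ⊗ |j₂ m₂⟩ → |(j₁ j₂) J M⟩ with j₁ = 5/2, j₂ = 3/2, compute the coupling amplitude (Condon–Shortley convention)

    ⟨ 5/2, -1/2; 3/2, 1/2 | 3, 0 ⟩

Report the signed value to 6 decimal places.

-0.447214  (= −√(1/5))

√[7·1!4!2!/8! · 2!3!2!1!3!3!] = √(36/5)
  +(−1)^0/∏(0,1,3,2,1,0)! = 1/12  (running 1/12)
  +(−1)^1/∏(1,0,2,1,2,1)! = -1/4  (running -1/6)
⟨..|..⟩ = √(36/5)·(-1/6) = -0.447214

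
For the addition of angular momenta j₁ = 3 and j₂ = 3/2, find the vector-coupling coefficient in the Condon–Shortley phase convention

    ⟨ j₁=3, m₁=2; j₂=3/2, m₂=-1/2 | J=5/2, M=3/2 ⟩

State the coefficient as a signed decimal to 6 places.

+√(1/14) ≈ +0.267261

j₁+j₂−J=2  J+j₁−j₂=4  J−j₁+j₂=1  j₁+j₂+J+1=8
(j₁±m₁, j₂±m₂, J±M) = (5,1,1,2,4,1)
P² = 288/7
sum k=0..1:
  [0] +1/12 = 1/12
  [1] −1/24 = -1/24
S = 1/24
C² = P²·S² = 1/14 ; C = +0.267261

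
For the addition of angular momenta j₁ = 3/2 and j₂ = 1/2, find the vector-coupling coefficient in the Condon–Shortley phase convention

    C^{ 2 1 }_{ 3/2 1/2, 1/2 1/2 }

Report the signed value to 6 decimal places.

j₁+j₂−J=0  J+j₁−j₂=3  J−j₁+j₂=1  j₁+j₂+J+1=5
(j₁±m₁, j₂±m₂, J±M) = (2,1,1,0,3,1)
P² = 3
sum k=0..0:
  [0] +1/2 = 1/2
S = 1/2
C² = P²·S² = 3/4 ; C = +0.866025

+√(3/4) ≈ +0.866025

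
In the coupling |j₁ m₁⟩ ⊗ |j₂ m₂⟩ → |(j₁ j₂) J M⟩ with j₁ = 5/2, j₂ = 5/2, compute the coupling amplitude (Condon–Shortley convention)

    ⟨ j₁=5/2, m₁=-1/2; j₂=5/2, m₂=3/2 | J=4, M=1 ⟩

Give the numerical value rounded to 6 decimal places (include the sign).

triangle: 1!*4!*4!/10! = 576/3628800
(j±m)!: 2!*3!*4!*1!*5!*3! = 207360
prefactor² = (2J+1)*Δ*N² = 10368/35
  k=0: +1/(0!*1!*3!*4!*1!*0!) = 1/144
  k=1: −1/(1!*0!*2!*3!*2!*1!) = -1/24
Σ = -5/144  ⇒  CG² = 10368/35*(-5/144)² = 5/14
CG = −√(5/14) = -0.597614

−√(5/14) = -0.597614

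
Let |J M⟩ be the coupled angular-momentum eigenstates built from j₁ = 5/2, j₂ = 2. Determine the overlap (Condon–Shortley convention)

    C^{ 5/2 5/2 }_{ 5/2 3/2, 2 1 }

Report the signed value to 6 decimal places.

triangle: 2!*3!*2!/8! = 24/40320
(j±m)!: 4!*1!*3!*1!*5!*0! = 17280
prefactor² = (2J+1)*Δ*N² = 432/7
  k=1: −1/(1!*1!*0!*2!*3!*0!) = -1/12
Σ = -1/12  ⇒  CG² = 432/7*(-1/12)² = 3/7
CG = −√(3/7) = -0.654654

−√(3/7) = -0.654654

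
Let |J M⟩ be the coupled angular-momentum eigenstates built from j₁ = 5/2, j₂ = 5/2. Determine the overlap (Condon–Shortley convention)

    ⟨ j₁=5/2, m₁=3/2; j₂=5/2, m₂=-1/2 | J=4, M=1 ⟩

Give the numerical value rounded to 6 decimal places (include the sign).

triangle: 1!·4!·4!/10! = 576/3628800
(j±m)!: 4!·1!·2!·3!·5!·3! = 207360
prefactor² = (2J+1)·Δ·N² = 10368/35
  k=0: +1/(0!·1!·1!·2!·3!·2!) = 1/24
  k=1: −1/(1!·0!·0!·1!·4!·3!) = -1/144
Σ = 5/144  ⇒  CG² = 10368/35·5/144² = 5/14
CG = +√(5/14) = +0.597614

+√(5/14) = +0.597614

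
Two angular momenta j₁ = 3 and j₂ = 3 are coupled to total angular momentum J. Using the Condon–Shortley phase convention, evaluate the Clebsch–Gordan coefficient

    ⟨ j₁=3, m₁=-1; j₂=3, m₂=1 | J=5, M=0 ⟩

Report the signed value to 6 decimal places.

−√(25/84) ≈ -0.545545

triangle: 1!·5!·5!/12! = 14400/479001600
(j±m)!: 2!·4!·4!·2!·5!·5! = 33177600
prefactor² = (2J+1)·Δ·N² = 76800/7
  k=0: +1/(0!·1!·4!·4!·1!·1!) = 1/576
  k=1: −1/(1!·0!·3!·3!·2!·2!) = -1/144
Σ = -1/192  ⇒  CG² = 76800/7·(-1/192)² = 25/84
CG = −√(25/84) = -0.545545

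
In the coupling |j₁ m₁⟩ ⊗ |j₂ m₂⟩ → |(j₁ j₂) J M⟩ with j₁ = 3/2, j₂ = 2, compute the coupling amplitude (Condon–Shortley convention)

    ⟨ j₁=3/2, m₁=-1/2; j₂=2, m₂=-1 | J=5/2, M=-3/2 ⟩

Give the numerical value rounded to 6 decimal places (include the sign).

√[6·1!2!3!/7! · 1!2!1!3!1!4!] = √(144/35)
  +(−1)^0/∏(0,1,2,1,0,2)! = 1/4  (running 1/4)
  +(−1)^1/∏(1,0,1,0,1,3)! = -1/6  (running 1/12)
⟨..|..⟩ = √(144/35)·(1/12) = +0.169031

+0.169031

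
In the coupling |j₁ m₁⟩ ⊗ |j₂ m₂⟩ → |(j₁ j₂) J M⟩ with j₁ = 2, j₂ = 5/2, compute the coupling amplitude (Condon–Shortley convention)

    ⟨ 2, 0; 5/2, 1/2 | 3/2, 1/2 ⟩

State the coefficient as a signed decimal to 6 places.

+0.239046  (= +√(2/35))

√[4·3!1!2!/7! · 2!2!3!2!2!1!] = √(32/35)
  +(−1)^1/∏(1,2,1,2,0,0)! = -1/4  (running -1/4)
  +(−1)^2/∏(2,1,0,1,1,1)! = 1/2  (running 1/4)
⟨..|..⟩ = √(32/35)·(1/4) = +0.239046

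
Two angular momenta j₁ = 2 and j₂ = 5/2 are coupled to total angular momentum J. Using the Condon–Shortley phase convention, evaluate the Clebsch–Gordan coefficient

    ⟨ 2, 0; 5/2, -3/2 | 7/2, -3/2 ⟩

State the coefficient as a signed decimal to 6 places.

√[8·1!3!4!/9! · 2!2!1!4!2!5!] = √(512/7)
  +(−1)^0/∏(0,1,2,1,1,3)! = 1/12  (running 1/12)
  +(−1)^1/∏(1,0,1,0,2,4)! = -1/48  (running 1/16)
⟨..|..⟩ = √(512/7)·(1/16) = +0.534522

+0.534522  (= +√(2/7))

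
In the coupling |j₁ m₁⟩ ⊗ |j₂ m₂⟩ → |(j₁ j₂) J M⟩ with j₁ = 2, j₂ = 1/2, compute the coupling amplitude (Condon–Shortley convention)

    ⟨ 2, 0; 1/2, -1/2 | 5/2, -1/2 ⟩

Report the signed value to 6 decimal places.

triangle: 0!×4!×1!/6! = 24/720
(j±m)!: 2!×2!×0!×1!×2!×3! = 48
prefactor² = (2J+1)×Δ×N² = 48/5
  k=0: +1/(0!×0!×2!×0!×2!×1!) = 1/4
Σ = 1/4  ⇒  CG² = 48/5×1/4² = 3/5
CG = +√(3/5) = +0.774597

+√(3/5) = +0.774597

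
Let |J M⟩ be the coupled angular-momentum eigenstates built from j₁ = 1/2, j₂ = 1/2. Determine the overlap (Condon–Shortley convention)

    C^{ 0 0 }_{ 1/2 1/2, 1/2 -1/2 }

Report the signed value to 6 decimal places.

triangle: 1!·0!·0!/2! = 1/2
(j±m)!: 1!·0!·0!·1!·0!·0! = 1
prefactor² = (2J+1)·Δ·N² = 1/2
  k=0: +1/(0!·1!·0!·0!·0!·0!) = 1
Σ = 1  ⇒  CG² = 1/2·1² = 1/2
CG = +√(1/2) = +0.707107

+0.707107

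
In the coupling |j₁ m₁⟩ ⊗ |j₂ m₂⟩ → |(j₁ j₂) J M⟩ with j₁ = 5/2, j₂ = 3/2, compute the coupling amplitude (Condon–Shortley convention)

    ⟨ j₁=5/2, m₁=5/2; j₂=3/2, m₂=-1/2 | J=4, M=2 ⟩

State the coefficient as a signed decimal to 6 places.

+0.327327  (= +√(3/28))

j₁+j₂−J=0  J+j₁−j₂=5  J−j₁+j₂=3  j₁+j₂+J+1=9
(j₁±m₁, j₂±m₂, J±M) = (5,0,1,2,6,2)
P² = 43200/7
sum k=0..0:
  [0] +1/240 = 1/240
S = 1/240
C² = P²·S² = 3/28 ; C = +0.327327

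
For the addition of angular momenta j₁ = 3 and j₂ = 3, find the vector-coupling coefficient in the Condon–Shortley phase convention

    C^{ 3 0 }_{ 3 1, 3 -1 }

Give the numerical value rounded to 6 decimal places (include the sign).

j₁+j₂−J=3  J+j₁−j₂=3  J−j₁+j₂=3  j₁+j₂+J+1=10
(j₁±m₁, j₂±m₂, J±M) = (4,2,2,4,3,3)
P² = 864/25
sum k=0..2:
  [0] +1/24 = 1/24
  [1] −1/8 = -1/8
  [2] +1/72 = 1/72
S = -5/72
C² = P²·S² = 1/6 ; C = -0.408248

−√(1/6) = -0.408248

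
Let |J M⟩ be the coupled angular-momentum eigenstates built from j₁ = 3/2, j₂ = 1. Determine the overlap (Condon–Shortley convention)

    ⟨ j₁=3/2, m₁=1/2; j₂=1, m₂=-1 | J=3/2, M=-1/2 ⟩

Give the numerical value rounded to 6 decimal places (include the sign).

+√(8/15) = +0.730297

j₁+j₂−J=1  J+j₁−j₂=2  J−j₁+j₂=1  j₁+j₂+J+1=5
(j₁±m₁, j₂±m₂, J±M) = (2,1,0,2,1,2)
P² = 8/15
sum k=0..0:
  [0] +1/1 = 1
S = 1
C² = P²·S² = 8/15 ; C = +0.730297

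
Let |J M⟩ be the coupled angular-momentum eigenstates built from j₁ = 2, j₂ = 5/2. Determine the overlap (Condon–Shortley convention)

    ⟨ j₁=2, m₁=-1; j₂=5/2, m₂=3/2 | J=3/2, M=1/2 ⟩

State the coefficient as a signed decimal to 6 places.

j₁+j₂−J=3  J+j₁−j₂=1  J−j₁+j₂=2  j₁+j₂+J+1=7
(j₁±m₁, j₂±m₂, J±M) = (1,3,4,1,2,1)
P² = 96/35
sum k=2..3:
  [2] +1/4 = 1/4
  [3] −1/6 = -1/6
S = 1/12
C² = P²·S² = 2/105 ; C = +0.138013

+√(2/105) = +0.138013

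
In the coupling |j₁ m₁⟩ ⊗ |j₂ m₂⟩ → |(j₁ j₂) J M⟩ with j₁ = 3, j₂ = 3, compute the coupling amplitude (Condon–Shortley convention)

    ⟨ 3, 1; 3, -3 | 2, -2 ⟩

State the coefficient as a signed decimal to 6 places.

+√(5/42) = +0.345033

√[5·4!2!2!/9! · 4!2!0!6!0!4!] = √(7680/7)
  +(−1)^0/∏(0,4,2,0,0,2)! = 1/96  (running 1/96)
⟨..|..⟩ = √(7680/7)·(1/96) = +0.345033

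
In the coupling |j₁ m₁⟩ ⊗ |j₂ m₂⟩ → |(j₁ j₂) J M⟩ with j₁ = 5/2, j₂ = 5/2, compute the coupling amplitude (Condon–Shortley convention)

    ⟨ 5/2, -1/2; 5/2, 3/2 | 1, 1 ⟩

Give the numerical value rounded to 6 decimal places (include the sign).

−√(8/35) ≈ -0.478091

triangle: 4!*1!*1!/7! = 24/5040
(j±m)!: 2!*3!*4!*1!*2!*0! = 576
prefactor² = (2J+1)*Δ*N² = 288/35
  k=3: −1/(3!*1!*0!*1!*1!*0!) = -1/6
Σ = -1/6  ⇒  CG² = 288/35*(-1/6)² = 8/35
CG = −√(8/35) = -0.478091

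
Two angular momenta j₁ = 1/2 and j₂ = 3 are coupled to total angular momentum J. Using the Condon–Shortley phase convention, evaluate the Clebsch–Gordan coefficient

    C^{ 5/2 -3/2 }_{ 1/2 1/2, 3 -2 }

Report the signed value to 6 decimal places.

j₁+j₂−J=1  J+j₁−j₂=0  J−j₁+j₂=5  j₁+j₂+J+1=7
(j₁±m₁, j₂±m₂, J±M) = (1,0,1,5,1,4)
P² = 2880/7
sum k=0..0:
  [0] +1/24 = 1/24
S = 1/24
C² = P²·S² = 5/7 ; C = +0.845154

+√(5/7) = +0.845154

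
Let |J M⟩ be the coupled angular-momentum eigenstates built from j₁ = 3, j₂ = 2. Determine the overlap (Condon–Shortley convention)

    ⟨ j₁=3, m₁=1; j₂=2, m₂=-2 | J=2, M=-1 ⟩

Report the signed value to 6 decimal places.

√[5·3!3!1!/8! · 4!2!0!4!1!3!] = √(216/7)
  +(−1)^0/∏(0,3,2,0,1,1)! = 1/12  (running 1/12)
⟨..|..⟩ = √(216/7)·(1/12) = +0.462910

+0.462910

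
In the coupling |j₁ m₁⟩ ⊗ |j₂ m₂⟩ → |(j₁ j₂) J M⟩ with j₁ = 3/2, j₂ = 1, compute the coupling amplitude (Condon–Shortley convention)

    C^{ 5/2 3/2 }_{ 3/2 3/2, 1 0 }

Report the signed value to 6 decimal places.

j₁+j₂−J=0  J+j₁−j₂=3  J−j₁+j₂=2  j₁+j₂+J+1=6
(j₁±m₁, j₂±m₂, J±M) = (3,0,1,1,4,1)
P² = 72/5
sum k=0..0:
  [0] +1/6 = 1/6
S = 1/6
C² = P²·S² = 2/5 ; C = +0.632456

+0.632456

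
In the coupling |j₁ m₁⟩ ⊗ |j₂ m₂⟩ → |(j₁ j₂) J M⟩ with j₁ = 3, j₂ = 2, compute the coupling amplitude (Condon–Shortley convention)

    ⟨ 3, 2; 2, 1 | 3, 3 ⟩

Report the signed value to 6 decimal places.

−√(5/12) ≈ -0.645497

√[7·2!4!2!/9! · 5!1!3!1!6!0!] = √(960)
  +(−1)^1/∏(1,1,0,2,4,0)! = -1/48  (running -1/48)
⟨..|..⟩ = √(960)·(-1/48) = -0.645497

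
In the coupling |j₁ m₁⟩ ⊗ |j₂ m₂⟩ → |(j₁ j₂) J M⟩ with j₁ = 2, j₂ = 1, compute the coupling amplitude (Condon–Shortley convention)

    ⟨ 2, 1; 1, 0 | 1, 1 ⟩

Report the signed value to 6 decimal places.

-0.547723  (= −√(3/10))

√[3·2!2!0!/5! · 3!1!1!1!2!0!] = √(6/5)
  +(−1)^1/∏(1,1,0,0,2,0)! = -1/2  (running -1/2)
⟨..|..⟩ = √(6/5)·(-1/2) = -0.547723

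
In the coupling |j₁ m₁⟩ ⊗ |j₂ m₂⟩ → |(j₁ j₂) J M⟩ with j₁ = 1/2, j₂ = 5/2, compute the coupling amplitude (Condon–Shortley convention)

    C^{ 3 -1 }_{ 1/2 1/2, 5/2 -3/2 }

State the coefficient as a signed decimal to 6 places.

triangle: 0!*1!*5!/7! = 120/5040
(j±m)!: 1!*0!*1!*4!*2!*4! = 1152
prefactor² = (2J+1)*Δ*N² = 192
  k=0: +1/(0!*0!*0!*1!*1!*4!) = 1/24
Σ = 1/24  ⇒  CG² = 192*1/24² = 1/3
CG = +√(1/3) = +0.577350

+0.577350  (= +√(1/3))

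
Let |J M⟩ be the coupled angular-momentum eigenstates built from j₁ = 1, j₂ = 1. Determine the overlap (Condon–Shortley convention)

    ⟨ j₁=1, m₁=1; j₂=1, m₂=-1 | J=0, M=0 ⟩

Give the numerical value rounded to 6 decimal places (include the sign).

+√(1/3) = +0.577350

j₁+j₂−J=2  J+j₁−j₂=0  J−j₁+j₂=0  j₁+j₂+J+1=3
(j₁±m₁, j₂±m₂, J±M) = (2,0,0,2,0,0)
P² = 4/3
sum k=0..0:
  [0] +1/2 = 1/2
S = 1/2
C² = P²·S² = 1/3 ; C = +0.577350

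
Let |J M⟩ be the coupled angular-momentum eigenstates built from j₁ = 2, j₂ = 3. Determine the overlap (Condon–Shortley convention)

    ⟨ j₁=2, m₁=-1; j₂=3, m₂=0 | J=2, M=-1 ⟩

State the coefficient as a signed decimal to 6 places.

+0.534522  (= +√(2/7))

√[5·3!1!3!/8! · 1!3!3!3!1!3!] = √(81/14)
  +(−1)^2/∏(2,1,1,1,0,2)! = 1/4  (running 1/4)
  +(−1)^3/∏(3,0,0,0,1,3)! = -1/36  (running 2/9)
⟨..|..⟩ = √(81/14)·(2/9) = +0.534522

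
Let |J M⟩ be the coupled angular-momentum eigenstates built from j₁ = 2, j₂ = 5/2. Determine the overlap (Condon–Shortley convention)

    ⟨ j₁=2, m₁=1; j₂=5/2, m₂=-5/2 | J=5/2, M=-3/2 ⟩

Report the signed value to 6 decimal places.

triangle: 2!×2!×3!/8! = 24/40320
(j±m)!: 3!×1!×0!×5!×1!×4! = 17280
prefactor² = (2J+1)×Δ×N² = 432/7
  k=0: +1/(0!×2!×1!×0!×1!×3!) = 1/12
Σ = 1/12  ⇒  CG² = 432/7×1/12² = 3/7
CG = +√(3/7) = +0.654654

+√(3/7) = +0.654654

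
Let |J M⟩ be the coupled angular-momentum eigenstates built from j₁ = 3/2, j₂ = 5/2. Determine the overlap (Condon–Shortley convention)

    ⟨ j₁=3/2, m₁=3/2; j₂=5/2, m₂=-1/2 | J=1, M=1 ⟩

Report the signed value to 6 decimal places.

j₁+j₂−J=3  J+j₁−j₂=0  J−j₁+j₂=2  j₁+j₂+J+1=6
(j₁±m₁, j₂±m₂, J±M) = (3,0,2,3,2,0)
P² = 36/5
sum k=0..0:
  [0] +1/12 = 1/12
S = 1/12
C² = P²·S² = 1/20 ; C = +0.223607

+√(1/20) = +0.223607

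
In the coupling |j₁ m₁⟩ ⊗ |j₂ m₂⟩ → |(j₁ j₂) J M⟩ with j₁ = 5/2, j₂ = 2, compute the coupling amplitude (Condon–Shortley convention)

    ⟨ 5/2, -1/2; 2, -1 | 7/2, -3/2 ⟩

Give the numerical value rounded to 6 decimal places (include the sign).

√[8·1!4!3!/9! · 2!3!1!3!2!5!] = √(384/7)
  +(−1)^0/∏(0,1,3,1,1,2)! = 1/12  (running 1/12)
  +(−1)^1/∏(1,0,2,0,2,3)! = -1/24  (running 1/24)
⟨..|..⟩ = √(384/7)·(1/24) = +0.308607

+0.308607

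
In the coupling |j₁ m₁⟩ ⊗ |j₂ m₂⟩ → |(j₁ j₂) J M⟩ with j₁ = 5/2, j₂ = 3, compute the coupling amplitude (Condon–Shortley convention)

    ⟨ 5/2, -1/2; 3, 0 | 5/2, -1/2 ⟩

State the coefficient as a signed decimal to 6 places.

j₁+j₂−J=3  J+j₁−j₂=2  J−j₁+j₂=3  j₁+j₂+J+1=9
(j₁±m₁, j₂±m₂, J±M) = (2,3,3,3,2,3)
P² = 216/35
sum k=1..3:
  [1] −1/8 = -1/8
  [2] +1/4 = 1/4
  [3] −1/72 = -1/72
S = 1/9
C² = P²·S² = 8/105 ; C = +0.276026

+√(8/105) = +0.276026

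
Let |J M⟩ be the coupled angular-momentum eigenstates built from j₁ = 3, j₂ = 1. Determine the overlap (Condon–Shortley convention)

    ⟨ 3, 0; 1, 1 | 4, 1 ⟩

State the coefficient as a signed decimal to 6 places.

+0.597614  (= +√(5/14))

√[9·0!6!2!/9! · 3!3!2!0!5!3!] = √(12960/7)
  +(−1)^0/∏(0,0,3,2,3,0)! = 1/72  (running 1/72)
⟨..|..⟩ = √(12960/7)·(1/72) = +0.597614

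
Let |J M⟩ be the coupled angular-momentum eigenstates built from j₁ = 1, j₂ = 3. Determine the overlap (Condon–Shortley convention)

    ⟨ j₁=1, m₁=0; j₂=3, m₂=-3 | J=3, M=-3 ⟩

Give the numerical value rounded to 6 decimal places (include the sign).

triangle: 1!×1!×5!/8! = 120/40320
(j±m)!: 1!×1!×0!×6!×0!×6! = 518400
prefactor² = (2J+1)×Δ×N² = 10800
  k=0: +1/(0!×1!×1!×0!×0!×5!) = 1/120
Σ = 1/120  ⇒  CG² = 10800×1/120² = 3/4
CG = +√(3/4) = +0.866025

+√(3/4) = +0.866025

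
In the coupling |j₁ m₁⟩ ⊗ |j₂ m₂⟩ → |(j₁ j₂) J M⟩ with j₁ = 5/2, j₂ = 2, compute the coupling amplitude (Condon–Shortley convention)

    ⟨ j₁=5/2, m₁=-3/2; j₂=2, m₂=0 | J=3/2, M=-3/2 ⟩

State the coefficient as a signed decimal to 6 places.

√[4·3!2!1!/7! · 1!4!2!2!0!3!] = √(192/35)
  +(−1)^2/∏(2,1,2,0,0,1)! = 1/4  (running 1/4)
⟨..|..⟩ = √(192/35)·(1/4) = +0.585540

+√(12/35) = +0.585540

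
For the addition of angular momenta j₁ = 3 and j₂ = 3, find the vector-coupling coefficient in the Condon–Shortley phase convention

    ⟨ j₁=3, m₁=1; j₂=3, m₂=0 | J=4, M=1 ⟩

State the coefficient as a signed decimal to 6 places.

-0.312094  (= −√(15/154))

√[9·2!4!4!/11! · 4!2!3!3!5!3!] = √(124416/385)
  +(−1)^0/∏(0,2,2,3,2,1)! = 1/48  (running 1/48)
  +(−1)^1/∏(1,1,1,2,3,2)! = -1/24  (running -1/48)
  +(−1)^2/∏(2,0,0,1,4,3)! = 1/288  (running -5/288)
⟨..|..⟩ = √(124416/385)·(-5/288) = -0.312094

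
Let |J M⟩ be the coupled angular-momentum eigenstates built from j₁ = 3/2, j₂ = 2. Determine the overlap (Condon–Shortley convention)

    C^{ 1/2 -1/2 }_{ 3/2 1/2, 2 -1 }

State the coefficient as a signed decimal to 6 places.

j₁+j₂−J=3  J+j₁−j₂=0  J−j₁+j₂=1  j₁+j₂+J+1=5
(j₁±m₁, j₂±m₂, J±M) = (2,1,1,3,0,1)
P² = 6/5
sum k=1..1:
  [1] −1/2 = -1/2
S = -1/2
C² = P²·S² = 3/10 ; C = -0.547723

−√(3/10) = -0.547723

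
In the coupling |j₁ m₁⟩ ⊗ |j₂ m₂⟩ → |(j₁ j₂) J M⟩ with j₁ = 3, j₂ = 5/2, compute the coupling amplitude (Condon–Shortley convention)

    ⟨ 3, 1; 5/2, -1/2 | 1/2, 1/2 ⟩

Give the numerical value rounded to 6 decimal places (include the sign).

√[2·5!1!0!/7! · 4!2!2!3!1!0!] = √(192/7)
  +(−1)^2/∏(2,3,0,0,1,0)! = 1/12  (running 1/12)
⟨..|..⟩ = √(192/7)·(1/12) = +0.436436

+0.436436  (= +√(4/21))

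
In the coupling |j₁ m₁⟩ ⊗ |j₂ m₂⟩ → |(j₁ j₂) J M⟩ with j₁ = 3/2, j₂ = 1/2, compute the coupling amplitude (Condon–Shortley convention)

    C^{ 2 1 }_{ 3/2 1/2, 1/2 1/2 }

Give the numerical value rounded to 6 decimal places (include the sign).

+0.866025

j₁+j₂−J=0  J+j₁−j₂=3  J−j₁+j₂=1  j₁+j₂+J+1=5
(j₁±m₁, j₂±m₂, J±M) = (2,1,1,0,3,1)
P² = 3
sum k=0..0:
  [0] +1/2 = 1/2
S = 1/2
C² = P²·S² = 3/4 ; C = +0.866025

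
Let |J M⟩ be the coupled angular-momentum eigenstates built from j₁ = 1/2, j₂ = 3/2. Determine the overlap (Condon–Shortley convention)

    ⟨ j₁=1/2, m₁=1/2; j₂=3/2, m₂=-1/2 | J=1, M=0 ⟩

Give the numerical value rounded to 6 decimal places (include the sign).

j₁+j₂−J=1  J+j₁−j₂=0  J−j₁+j₂=2  j₁+j₂+J+1=4
(j₁±m₁, j₂±m₂, J±M) = (1,0,1,2,1,1)
P² = 1/2
sum k=0..0:
  [0] +1/1 = 1
S = 1
C² = P²·S² = 1/2 ; C = +0.707107

+√(1/2) ≈ +0.707107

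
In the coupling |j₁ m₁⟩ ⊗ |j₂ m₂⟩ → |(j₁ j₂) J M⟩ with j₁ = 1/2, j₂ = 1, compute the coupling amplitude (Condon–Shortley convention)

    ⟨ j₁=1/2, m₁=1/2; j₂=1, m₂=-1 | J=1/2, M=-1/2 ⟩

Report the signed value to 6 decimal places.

j₁+j₂−J=1  J+j₁−j₂=0  J−j₁+j₂=1  j₁+j₂+J+1=3
(j₁±m₁, j₂±m₂, J±M) = (1,0,0,2,0,1)
P² = 2/3
sum k=0..0:
  [0] +1/1 = 1
S = 1
C² = P²·S² = 2/3 ; C = +0.816497

+0.816497  (= +√(2/3))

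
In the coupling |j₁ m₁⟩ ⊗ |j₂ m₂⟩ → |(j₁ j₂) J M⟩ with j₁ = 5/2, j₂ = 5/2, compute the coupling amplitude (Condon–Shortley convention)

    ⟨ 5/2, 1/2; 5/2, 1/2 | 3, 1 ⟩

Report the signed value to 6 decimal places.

−√(4/15) ≈ -0.516398

√[7·2!3!3!/9! · 3!2!3!2!4!2!] = √(48/5)
  +(−1)^0/∏(0,2,2,3,1,0)! = 1/24  (running 1/24)
  +(−1)^1/∏(1,1,1,2,2,1)! = -1/4  (running -5/24)
  +(−1)^2/∏(2,0,0,1,3,2)! = 1/24  (running -1/6)
⟨..|..⟩ = √(48/5)·(-1/6) = -0.516398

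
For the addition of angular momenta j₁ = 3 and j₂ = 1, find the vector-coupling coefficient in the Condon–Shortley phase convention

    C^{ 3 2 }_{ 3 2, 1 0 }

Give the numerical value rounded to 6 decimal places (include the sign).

+0.577350

√[7·1!5!1!/8! · 5!1!1!1!5!1!] = √(300)
  +(−1)^0/∏(0,1,1,1,4,0)! = 1/24  (running 1/24)
  +(−1)^1/∏(1,0,0,0,5,1)! = -1/120  (running 1/30)
⟨..|..⟩ = √(300)·(1/30) = +0.577350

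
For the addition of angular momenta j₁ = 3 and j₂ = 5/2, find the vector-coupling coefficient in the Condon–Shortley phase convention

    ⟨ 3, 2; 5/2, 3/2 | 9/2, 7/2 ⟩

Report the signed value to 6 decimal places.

+√(1/99) ≈ +0.100504

j₁+j₂−J=1  J+j₁−j₂=5  J−j₁+j₂=4  j₁+j₂+J+1=11
(j₁±m₁, j₂±m₂, J±M) = (5,1,4,1,8,1)
P² = 921600/11
sum k=0..1:
  [0] +1/576 = 1/576
  [1] −1/720 = -1/720
S = 1/2880
C² = P²·S² = 1/99 ; C = +0.100504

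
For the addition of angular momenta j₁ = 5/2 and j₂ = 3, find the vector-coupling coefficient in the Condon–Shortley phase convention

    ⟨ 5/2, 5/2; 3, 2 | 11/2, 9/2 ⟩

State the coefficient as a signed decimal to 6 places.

+0.738549  (= +√(6/11))

triangle: 0!·5!·6!/12! = 86400/479001600
(j±m)!: 5!·0!·5!·1!·10!·1! = 52254720000
prefactor² = (2J+1)·Δ·N² = 1244160000/11
  k=0: +1/(0!·0!·0!·5!·5!·1!) = 1/14400
Σ = 1/14400  ⇒  CG² = 1244160000/11·1/14400² = 6/11
CG = +√(6/11) = +0.738549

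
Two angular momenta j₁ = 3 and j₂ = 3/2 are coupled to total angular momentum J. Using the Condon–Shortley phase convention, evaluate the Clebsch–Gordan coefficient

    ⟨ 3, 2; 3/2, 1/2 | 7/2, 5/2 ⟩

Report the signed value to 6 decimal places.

triangle: 1!×5!×2!/9! = 240/362880
(j±m)!: 5!×1!×2!×1!×6!×1! = 172800
prefactor² = (2J+1)×Δ×N² = 6400/7
  k=0: +1/(0!×1!×1!×2!×4!×0!) = 1/48
  k=1: −1/(1!×0!×0!×1!×5!×1!) = -1/120
Σ = 1/80  ⇒  CG² = 6400/7×1/80² = 1/7
CG = +√(1/7) = +0.377964

+√(1/7) = +0.377964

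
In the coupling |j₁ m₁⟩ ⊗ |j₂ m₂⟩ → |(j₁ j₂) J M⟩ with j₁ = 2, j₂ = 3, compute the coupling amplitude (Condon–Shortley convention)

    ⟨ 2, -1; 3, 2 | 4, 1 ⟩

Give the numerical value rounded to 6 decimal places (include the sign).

−√(7/20) = -0.591608

j₁+j₂−J=1  J+j₁−j₂=3  J−j₁+j₂=5  j₁+j₂+J+1=10
(j₁±m₁, j₂±m₂, J±M) = (1,3,5,1,5,3)
P² = 6480/7
sum k=0..1:
  [0] +1/720 = 1/720
  [1] −1/48 = -1/48
S = -7/360
C² = P²·S² = 7/20 ; C = -0.591608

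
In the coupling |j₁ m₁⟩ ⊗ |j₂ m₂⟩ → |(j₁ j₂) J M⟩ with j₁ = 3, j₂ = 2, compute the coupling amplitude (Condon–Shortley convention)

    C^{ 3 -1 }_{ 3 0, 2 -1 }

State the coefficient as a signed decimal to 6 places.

j₁+j₂−J=2  J+j₁−j₂=4  J−j₁+j₂=2  j₁+j₂+J+1=9
(j₁±m₁, j₂±m₂, J±M) = (3,3,1,3,2,4)
P² = 96/5
sum k=0..1:
  [0] +1/12 = 1/12
  [1] −1/8 = -1/8
S = -1/24
C² = P²·S² = 1/30 ; C = -0.182574

−√(1/30) ≈ -0.182574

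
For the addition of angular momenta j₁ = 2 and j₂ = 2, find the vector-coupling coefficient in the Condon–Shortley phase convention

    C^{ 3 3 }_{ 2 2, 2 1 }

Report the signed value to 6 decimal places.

+√(1/2) = +0.707107

√[7·1!3!3!/8! · 4!0!3!1!6!0!] = √(648)
  +(−1)^0/∏(0,1,0,3,3,0)! = 1/36  (running 1/36)
⟨..|..⟩ = √(648)·(1/36) = +0.707107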